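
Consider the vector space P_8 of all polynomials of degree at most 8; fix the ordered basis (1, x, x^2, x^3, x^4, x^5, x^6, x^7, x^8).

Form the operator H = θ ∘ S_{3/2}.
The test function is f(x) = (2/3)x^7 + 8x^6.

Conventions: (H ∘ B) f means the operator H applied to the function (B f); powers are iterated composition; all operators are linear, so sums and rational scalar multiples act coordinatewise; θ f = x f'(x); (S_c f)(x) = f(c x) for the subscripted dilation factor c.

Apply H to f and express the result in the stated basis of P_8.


the image equals g(x) = (5103/64)x^7 + (2187/4)x^6

S_{3/2} f = (729/64)x^7 + (729/8)x^6
θ S_{3/2} f = (5103/64)x^7 + (2187/4)x^6


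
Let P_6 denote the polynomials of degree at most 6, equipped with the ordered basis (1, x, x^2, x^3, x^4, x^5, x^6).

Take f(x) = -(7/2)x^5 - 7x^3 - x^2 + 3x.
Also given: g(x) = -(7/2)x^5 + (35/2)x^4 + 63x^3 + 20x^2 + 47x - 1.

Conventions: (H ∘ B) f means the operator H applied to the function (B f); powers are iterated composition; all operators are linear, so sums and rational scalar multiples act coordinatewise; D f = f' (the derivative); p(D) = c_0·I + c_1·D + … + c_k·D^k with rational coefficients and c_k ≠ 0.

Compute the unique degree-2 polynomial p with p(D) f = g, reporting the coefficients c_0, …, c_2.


c_0 = 1, c_1 = -1, c_2 = -1

D^0 f = -(7/2)x^5 - 7x^3 - x^2 + 3x
D^1 f = -(35/2)x^4 - 21x^2 - 2x + 3
D^2 f = -70x^3 - 42x - 2
matching coefficients of g against c_0 f + c_1 Df + … from the top degree down determines the c_i
solution: c_0 = 1, c_1 = -1, c_2 = -1


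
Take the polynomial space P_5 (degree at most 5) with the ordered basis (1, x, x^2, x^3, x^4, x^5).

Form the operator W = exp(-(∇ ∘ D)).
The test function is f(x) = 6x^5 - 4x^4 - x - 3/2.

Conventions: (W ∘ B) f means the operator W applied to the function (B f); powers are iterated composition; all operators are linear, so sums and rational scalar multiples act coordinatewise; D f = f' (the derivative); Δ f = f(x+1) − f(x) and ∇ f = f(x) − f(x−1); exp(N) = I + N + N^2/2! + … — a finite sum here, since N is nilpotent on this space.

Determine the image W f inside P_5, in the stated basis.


order-1 term: -120x^3 + 228x^2 - 168x + 46
order-2 term: 360x - 408
the series for exp(-(∇ ∘ D)) f terminates at order 2
exp(-(∇ ∘ D)) f = 6x^5 - 4x^4 - 120x^3 + 228x^2 + 191x - 727/2

g(x) = 6x^5 - 4x^4 - 120x^3 + 228x^2 + 191x - 727/2


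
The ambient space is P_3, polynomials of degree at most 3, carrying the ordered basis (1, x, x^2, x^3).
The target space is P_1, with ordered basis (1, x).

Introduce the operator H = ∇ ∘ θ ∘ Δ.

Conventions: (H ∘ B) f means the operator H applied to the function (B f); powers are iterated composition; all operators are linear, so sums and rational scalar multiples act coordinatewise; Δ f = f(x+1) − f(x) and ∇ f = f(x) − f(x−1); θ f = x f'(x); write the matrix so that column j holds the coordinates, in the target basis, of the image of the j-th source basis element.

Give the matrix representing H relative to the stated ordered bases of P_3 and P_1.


the matrix is [[0, 0, 2, -3]; [0, 0, 0, 12]] (rows listed top to bottom)

image of 1: 0
image of x: 0
image of x^2: 2
image of x^3: 12x - 3
each image's coordinates form column j of the matrix


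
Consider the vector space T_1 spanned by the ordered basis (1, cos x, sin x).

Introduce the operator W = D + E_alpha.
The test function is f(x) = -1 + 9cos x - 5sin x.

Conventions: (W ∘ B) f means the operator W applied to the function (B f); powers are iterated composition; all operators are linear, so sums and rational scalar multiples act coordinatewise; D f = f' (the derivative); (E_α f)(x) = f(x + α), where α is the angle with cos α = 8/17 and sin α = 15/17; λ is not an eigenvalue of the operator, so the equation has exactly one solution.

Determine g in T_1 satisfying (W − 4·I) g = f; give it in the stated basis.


the image equals g(x) = 1/3 - (95/68)cos x + (147/68)sin x

write g with unknown coordinates in the stated basis and equate coefficients in (W − 4·I) g = f
solving from the highest basis element down gives g = 1/3 - (95/68)cos x + (147/68)sin x
check: W g = 1/3 + (58/17)cos x + (62/17)sin x
so W g − 4·g = -1 + 9cos x - 5sin x = f ✓


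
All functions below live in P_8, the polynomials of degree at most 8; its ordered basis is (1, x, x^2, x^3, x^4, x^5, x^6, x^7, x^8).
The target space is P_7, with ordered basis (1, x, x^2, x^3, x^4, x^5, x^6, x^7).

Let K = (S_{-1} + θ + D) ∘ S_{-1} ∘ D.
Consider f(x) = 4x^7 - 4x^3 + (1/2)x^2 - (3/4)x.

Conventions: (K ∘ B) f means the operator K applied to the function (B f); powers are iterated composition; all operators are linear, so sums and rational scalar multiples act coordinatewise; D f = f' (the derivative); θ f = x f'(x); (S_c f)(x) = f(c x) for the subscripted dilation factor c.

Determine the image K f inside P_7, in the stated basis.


D f = 28x^6 - 12x^2 + x - 3/4
S_{-1} D f = 28x^6 - 12x^2 - x - 3/4
S_{-1} S_{-1} D f = 28x^6 - 12x^2 + x - 3/4
θ S_{-1} D f = 168x^6 - 24x^2 - x
D S_{-1} D f = 168x^5 - 24x - 1
(S_{-1} + θ + D) S_{-1} D f = 196x^6 + 168x^5 - 36x^2 - 24x - 7/4

g(x) = 196x^6 + 168x^5 - 36x^2 - 24x - 7/4


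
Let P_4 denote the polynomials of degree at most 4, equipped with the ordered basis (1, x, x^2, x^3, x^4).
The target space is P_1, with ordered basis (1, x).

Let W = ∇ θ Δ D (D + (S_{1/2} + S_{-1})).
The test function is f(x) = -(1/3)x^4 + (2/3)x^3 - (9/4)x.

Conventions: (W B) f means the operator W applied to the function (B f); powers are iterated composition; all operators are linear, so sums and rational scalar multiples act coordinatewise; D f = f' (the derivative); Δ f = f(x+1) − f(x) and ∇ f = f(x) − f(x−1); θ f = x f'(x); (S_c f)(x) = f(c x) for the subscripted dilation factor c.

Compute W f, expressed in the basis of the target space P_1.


D f = -(4/3)x^3 + 2x^2 - 9/4
S_{1/2} f = -(1/48)x^4 + (1/12)x^3 - (9/8)x
S_{-1} f = -(1/3)x^4 - (2/3)x^3 + (9/4)x
(S_{1/2} + S_{-1}) f = -(17/48)x^4 - (7/12)x^3 + (9/8)x
(D + (S_{1/2} + S_{-1})) f = -(17/48)x^4 - (23/12)x^3 + 2x^2 + (9/8)x - 9/4
D (D + (S_{1/2} + S_{-1})) f = -(17/12)x^3 - (23/4)x^2 + 4x + 9/8
Δ D (D + (S_{1/2} + S_{-1})) f = -(17/4)x^2 - (63/4)x - 19/6
θ Δ D (D + (S_{1/2} + S_{-1})) f = -(17/2)x^2 - (63/4)x
∇ (θ Δ D) (D + (S_{1/2} + S_{-1})) f = -17x - 29/4

the image equals g(x) = -17x - 29/4


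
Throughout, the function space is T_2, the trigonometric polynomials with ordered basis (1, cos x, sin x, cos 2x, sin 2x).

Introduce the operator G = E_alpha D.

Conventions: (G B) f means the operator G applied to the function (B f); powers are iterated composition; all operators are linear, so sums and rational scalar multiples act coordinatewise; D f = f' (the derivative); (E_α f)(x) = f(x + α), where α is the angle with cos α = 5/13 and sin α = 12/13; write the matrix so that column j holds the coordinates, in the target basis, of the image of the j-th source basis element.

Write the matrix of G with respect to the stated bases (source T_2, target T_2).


the matrix is [[0, 0, 0, 0, 0]; [0, -12/13, 5/13, 0, 0]; [0, -5/13, -12/13, 0, 0]; [0, 0, 0, -240/169, -238/169]; [0, 0, 0, 238/169, -240/169]] (rows listed top to bottom)

image of 1: 0
image of cos x: -(12/13)cos x - (5/13)sin x
image of sin x: (5/13)cos x - (12/13)sin x
image of cos 2x: -(240/169)cos 2x + (238/169)sin 2x
image of sin 2x: -(238/169)cos 2x - (240/169)sin 2x
each image's coordinates form column j of the matrix


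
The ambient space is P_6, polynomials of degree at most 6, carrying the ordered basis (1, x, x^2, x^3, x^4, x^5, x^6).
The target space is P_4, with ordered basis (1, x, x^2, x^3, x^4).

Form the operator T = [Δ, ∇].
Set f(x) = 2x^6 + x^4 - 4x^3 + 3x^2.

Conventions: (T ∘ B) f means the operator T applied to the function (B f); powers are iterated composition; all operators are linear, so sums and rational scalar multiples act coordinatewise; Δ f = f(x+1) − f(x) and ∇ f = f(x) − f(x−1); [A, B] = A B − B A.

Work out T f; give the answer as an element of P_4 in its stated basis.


g(x) = 0

∇ f = 12x^5 - 30x^4 + 44x^3 - 48x^2 + 34x - 10
Δ ∇ f = 60x^4 + 72x^2 - 24x + 12
Δ f = 12x^5 + 30x^4 + 44x^3 + 24x^2 + 10x + 2
∇ Δ f = 60x^4 + 72x^2 - 24x + 12
[Δ, ∇] f = 0


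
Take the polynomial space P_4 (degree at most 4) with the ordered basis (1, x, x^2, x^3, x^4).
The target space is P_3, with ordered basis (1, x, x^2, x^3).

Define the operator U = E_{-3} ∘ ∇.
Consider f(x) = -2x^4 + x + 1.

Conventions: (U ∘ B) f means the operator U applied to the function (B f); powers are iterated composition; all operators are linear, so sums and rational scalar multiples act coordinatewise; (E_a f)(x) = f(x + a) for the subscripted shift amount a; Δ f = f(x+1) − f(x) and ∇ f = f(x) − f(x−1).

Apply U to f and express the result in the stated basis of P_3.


g(x) = -8x^3 + 84x^2 - 296x + 351

∇ f = -8x^3 + 12x^2 - 8x + 3
E_{-3} ∇ f = -8x^3 + 84x^2 - 296x + 351


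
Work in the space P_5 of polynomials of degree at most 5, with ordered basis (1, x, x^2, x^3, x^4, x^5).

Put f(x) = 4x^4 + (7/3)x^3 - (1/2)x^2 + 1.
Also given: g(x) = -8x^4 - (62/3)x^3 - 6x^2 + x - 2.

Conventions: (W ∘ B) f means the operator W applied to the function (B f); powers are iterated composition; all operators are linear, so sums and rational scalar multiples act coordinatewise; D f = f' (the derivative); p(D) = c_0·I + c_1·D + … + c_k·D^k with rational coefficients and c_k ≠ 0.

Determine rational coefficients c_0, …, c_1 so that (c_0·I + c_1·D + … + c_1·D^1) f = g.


D^0 f = 4x^4 + (7/3)x^3 - (1/2)x^2 + 1
D^1 f = 16x^3 + 7x^2 - x
matching coefficients of g against c_0 f + c_1 Df + … from the top degree down determines the c_i
solution: c_0 = -2, c_1 = -1

p(D) = -2·I − D, i.e. c_0 = -2, c_1 = -1


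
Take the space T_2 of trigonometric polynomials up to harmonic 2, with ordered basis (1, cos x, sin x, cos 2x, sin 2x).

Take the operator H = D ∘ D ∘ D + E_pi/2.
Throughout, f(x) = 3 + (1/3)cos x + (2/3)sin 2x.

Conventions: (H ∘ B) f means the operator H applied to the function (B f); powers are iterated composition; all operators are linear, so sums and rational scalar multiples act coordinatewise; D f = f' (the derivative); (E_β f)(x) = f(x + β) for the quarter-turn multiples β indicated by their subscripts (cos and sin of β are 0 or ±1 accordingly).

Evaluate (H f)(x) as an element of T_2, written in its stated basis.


D f = -(1/3)sin x + (4/3)cos 2x
D D f = -(1/3)cos x - (8/3)sin 2x
D D D f = (1/3)sin x - (16/3)cos 2x
E_pi/2 f = 3 - (1/3)sin x - (2/3)sin 2x
(D ∘ D ∘ D + E_pi/2) f = 3 - (16/3)cos 2x - (2/3)sin 2x

g(x) = 3 - (16/3)cos 2x - (2/3)sin 2x


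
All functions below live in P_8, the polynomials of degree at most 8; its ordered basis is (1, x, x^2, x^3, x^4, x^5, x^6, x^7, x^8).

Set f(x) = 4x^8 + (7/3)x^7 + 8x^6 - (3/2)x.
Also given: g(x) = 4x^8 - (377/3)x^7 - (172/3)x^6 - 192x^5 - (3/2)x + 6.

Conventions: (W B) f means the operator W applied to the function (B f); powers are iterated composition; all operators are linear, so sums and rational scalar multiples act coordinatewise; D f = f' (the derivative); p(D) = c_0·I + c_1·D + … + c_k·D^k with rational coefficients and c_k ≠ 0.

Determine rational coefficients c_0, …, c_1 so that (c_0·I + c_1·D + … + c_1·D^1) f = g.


D^0 f = 4x^8 + (7/3)x^7 + 8x^6 - (3/2)x
D^1 f = 32x^7 + (49/3)x^6 + 48x^5 - 3/2
matching coefficients of g against c_0 f + c_1 Df + … from the top degree down determines the c_i
solution: c_0 = 1, c_1 = -4

c_0 = 1, c_1 = -4


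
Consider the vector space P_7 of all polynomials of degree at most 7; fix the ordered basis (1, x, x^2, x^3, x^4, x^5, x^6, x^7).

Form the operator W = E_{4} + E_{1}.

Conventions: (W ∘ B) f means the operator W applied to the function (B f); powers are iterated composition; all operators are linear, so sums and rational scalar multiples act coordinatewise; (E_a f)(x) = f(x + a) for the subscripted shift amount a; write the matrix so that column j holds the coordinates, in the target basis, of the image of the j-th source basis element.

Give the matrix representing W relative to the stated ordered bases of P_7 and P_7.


the matrix is [[2, 5, 17, 65, 257, 1025, 4097, 16385]; [0, 2, 10, 51, 260, 1285, 6150, 28679]; [0, 0, 2, 15, 102, 650, 3855, 21525]; [0, 0, 0, 2, 20, 170, 1300, 8995]; [0, 0, 0, 0, 2, 25, 255, 2275]; [0, 0, 0, 0, 0, 2, 30, 357]; [0, 0, 0, 0, 0, 0, 2, 35]; [0, 0, 0, 0, 0, 0, 0, 2]] (rows listed top to bottom)

image of 1: 2
image of x: 2x + 5
image of x^2: 2x^2 + 10x + 17
image of x^3: 2x^3 + 15x^2 + 51x + 65
image of x^4: 2x^4 + 20x^3 + 102x^2 + 260x + 257
image of x^5: 2x^5 + 25x^4 + 170x^3 + 650x^2 + 1285x + 1025
image of x^6: 2x^6 + 30x^5 + 255x^4 + 1300x^3 + 3855x^2 + 6150x + 4097
image of x^7: 2x^7 + 35x^6 + 357x^5 + 2275x^4 + 8995x^3 + 21525x^2 + 28679x + 16385
each image's coordinates form column j of the matrix


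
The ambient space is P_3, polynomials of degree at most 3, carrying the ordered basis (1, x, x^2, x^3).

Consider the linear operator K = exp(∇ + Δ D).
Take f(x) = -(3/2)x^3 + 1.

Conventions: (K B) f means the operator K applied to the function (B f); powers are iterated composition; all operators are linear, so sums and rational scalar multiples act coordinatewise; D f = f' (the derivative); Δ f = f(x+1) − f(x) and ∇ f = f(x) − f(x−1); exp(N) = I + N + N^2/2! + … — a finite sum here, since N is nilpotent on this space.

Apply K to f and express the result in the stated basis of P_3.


order-1 term: -(9/2)x^2 - (9/2)x - 6
order-2 term: -(9/2)x - 9/2
order-3 term: -3/2
the series for exp(∇ + Δ D) f terminates at order 3
exp(∇ + Δ D) f = -(3/2)x^3 - (9/2)x^2 - 9x - 11

g(x) = -(3/2)x^3 - (9/2)x^2 - 9x - 11


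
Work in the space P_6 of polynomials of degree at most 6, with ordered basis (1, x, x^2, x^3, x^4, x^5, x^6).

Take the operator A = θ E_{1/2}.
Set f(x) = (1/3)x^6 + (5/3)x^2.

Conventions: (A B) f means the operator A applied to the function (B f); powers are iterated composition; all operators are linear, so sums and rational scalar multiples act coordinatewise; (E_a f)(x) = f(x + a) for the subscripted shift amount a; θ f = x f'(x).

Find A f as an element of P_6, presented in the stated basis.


E_{1/2} f = (1/3)x^6 + x^5 + (5/4)x^4 + (5/6)x^3 + (95/48)x^2 + (83/48)x + 27/64
θ E_{1/2} f = 2x^6 + 5x^5 + 5x^4 + (5/2)x^3 + (95/24)x^2 + (83/48)x

the image equals g(x) = 2x^6 + 5x^5 + 5x^4 + (5/2)x^3 + (95/24)x^2 + (83/48)x


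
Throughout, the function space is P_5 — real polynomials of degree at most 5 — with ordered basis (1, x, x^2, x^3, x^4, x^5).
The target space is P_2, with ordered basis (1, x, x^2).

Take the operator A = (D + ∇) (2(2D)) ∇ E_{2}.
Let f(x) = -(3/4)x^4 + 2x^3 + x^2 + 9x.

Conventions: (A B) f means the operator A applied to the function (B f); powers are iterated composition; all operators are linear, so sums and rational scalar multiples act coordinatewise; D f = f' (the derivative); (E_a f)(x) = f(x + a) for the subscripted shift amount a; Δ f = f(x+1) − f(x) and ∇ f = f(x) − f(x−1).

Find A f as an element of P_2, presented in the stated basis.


E_{2} f = -(3/4)x^4 - 4x^3 - 5x^2 + 13x + 26
∇ E_{2} f = -3x^3 - (15/2)x^2 - x + 59/4
D (∇ E_{2}) f = -9x^2 - 15x - 1
(2D) (∇ E_{2}) f = -18x^2 - 30x - 2
(2(2D)) (∇ E_{2}) f = -36x^2 - 60x - 4
D (2(2D)) (∇ E_{2}) f = -72x - 60
∇ (2(2D)) (∇ E_{2}) f = -72x - 24
(D + ∇) (2(2D)) (∇ E_{2}) f = -144x - 84

the result is g(x) = -144x - 84


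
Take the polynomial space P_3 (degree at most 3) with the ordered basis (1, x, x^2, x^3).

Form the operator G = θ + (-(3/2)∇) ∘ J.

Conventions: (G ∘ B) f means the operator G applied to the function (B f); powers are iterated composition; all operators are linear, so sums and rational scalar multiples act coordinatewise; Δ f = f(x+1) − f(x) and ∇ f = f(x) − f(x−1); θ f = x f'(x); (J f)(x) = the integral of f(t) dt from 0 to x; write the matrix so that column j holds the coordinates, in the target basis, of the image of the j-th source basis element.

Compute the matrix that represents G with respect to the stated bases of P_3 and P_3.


image of 1: -3/2
image of x: -(1/2)x + 3/4
image of x^2: (1/2)x^2 + (3/2)x - 1/2
image of x^3: (3/2)x^3 + (9/4)x^2 - (3/2)x + 3/8
each image's coordinates form column j of the matrix

the matrix is [[-3/2, 3/4, -1/2, 3/8]; [0, -1/2, 3/2, -3/2]; [0, 0, 1/2, 9/4]; [0, 0, 0, 3/2]] (rows listed top to bottom)


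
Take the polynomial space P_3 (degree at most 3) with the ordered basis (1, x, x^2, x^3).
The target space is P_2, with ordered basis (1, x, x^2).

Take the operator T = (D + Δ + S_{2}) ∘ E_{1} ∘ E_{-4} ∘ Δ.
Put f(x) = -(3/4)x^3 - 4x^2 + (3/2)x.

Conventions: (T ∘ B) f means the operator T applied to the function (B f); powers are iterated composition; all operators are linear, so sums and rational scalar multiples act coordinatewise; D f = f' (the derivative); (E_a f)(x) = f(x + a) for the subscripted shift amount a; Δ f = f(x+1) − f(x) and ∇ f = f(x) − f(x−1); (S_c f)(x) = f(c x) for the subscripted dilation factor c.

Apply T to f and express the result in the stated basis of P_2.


the result is g(x) = -9x^2 - (5/2)x + 23/2

Δ f = -(9/4)x^2 - (41/4)x - 13/4
E_{-4} Δ f = -(9/4)x^2 + (31/4)x + 7/4
E_{1} E_{-4} Δ f = -(9/4)x^2 + (13/4)x + 29/4
D (E_{1} ∘ E_{-4} ∘ Δ) f = -(9/2)x + 13/4
Δ (E_{1} ∘ E_{-4} ∘ Δ) f = -(9/2)x + 1
S_{2} (E_{1} ∘ E_{-4} ∘ Δ) f = -9x^2 + (13/2)x + 29/4
(D + Δ + S_{2}) (E_{1} ∘ E_{-4} ∘ Δ) f = -9x^2 - (5/2)x + 23/2


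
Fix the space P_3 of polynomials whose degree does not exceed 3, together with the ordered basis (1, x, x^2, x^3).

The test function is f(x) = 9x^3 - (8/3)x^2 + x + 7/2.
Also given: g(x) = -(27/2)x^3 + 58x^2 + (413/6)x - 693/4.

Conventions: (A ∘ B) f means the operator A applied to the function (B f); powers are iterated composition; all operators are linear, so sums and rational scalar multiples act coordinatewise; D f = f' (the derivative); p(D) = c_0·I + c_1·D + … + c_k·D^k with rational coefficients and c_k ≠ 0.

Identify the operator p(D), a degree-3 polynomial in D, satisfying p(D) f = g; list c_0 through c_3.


D^0 f = 9x^3 - (8/3)x^2 + x + 7/2
D^1 f = 27x^2 - (16/3)x + 1
D^2 f = 54x - 16/3
D^3 f = 54
matching coefficients of g against c_0 f + c_1 Df + … from the top degree down determines the c_i
solution: c_0 = -3/2, c_1 = 2, c_2 = 3/2, c_3 = -3

p(D) = -(3/2)·I + 2·D + (3/2)·D^2 − 3·D^3, i.e. c_0 = -3/2, c_1 = 2, c_2 = 3/2, c_3 = -3


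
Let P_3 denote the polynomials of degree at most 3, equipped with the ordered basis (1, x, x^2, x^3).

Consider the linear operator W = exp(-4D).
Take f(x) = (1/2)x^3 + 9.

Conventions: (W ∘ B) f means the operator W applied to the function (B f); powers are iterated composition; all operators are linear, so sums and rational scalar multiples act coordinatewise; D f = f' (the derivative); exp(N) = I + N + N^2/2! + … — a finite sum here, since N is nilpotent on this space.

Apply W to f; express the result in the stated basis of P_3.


the image equals g(x) = (1/2)x^3 - 6x^2 + 24x - 23

order-1 term: -6x^2
order-2 term: 24x
order-3 term: -32
the series for exp(-4D) f terminates at order 3
exp(-4D) f = (1/2)x^3 - 6x^2 + 24x - 23


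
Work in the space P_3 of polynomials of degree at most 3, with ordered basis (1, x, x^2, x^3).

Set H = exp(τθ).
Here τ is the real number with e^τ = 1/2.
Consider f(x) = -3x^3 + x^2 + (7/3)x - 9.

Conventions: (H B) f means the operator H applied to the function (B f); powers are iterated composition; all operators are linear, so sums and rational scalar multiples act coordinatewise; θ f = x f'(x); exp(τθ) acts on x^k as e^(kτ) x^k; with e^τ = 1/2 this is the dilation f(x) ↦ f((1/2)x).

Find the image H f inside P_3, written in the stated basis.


exp(τθ) x^k = e^(kτ) x^k; with e^τ = 1/2 this sends x^k to (1/2)^k x^k
x ↦ 1/2 x
x^2 ↦ 1/4 x^2
x^3 ↦ 1/8 x^3
applying this coordinatewise to f: exp(τθ) f = -(3/8)x^3 + (1/4)x^2 + (7/6)x - 9

the result is g(x) = -(3/8)x^3 + (1/4)x^2 + (7/6)x - 9


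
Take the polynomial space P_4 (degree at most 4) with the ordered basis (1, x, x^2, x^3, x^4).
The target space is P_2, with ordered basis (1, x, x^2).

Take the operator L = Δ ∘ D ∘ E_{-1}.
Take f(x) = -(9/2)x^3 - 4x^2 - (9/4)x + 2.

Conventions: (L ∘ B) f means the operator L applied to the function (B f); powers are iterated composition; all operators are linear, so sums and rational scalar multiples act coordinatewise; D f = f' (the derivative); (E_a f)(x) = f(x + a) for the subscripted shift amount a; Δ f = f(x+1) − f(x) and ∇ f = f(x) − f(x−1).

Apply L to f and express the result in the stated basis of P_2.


the image equals g(x) = -27x + 11/2

E_{-1} f = -(9/2)x^3 + (19/2)x^2 - (31/4)x + 19/4
D E_{-1} f = -(27/2)x^2 + 19x - 31/4
Δ D E_{-1} f = -27x + 11/2


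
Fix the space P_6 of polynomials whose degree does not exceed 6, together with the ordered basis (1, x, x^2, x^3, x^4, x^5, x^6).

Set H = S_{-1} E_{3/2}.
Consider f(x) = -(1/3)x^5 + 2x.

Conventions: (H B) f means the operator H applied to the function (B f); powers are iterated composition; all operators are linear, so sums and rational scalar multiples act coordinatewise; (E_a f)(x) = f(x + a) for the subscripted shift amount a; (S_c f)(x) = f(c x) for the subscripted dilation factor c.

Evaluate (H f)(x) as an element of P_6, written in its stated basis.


E_{3/2} f = -(1/3)x^5 - (5/2)x^4 - (15/2)x^3 - (45/4)x^2 - (103/16)x + 15/32
S_{-1} E_{3/2} f = (1/3)x^5 - (5/2)x^4 + (15/2)x^3 - (45/4)x^2 + (103/16)x + 15/32

the image equals g(x) = (1/3)x^5 - (5/2)x^4 + (15/2)x^3 - (45/4)x^2 + (103/16)x + 15/32


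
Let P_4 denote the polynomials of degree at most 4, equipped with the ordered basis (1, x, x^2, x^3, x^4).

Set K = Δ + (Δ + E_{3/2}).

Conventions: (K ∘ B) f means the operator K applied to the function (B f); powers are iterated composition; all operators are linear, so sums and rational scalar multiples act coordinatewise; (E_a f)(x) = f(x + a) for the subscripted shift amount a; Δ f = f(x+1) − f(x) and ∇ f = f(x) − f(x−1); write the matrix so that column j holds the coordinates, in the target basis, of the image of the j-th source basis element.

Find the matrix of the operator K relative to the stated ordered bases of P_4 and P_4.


image of 1: 1
image of x: x + 7/2
image of x^2: x^2 + 7x + 17/4
image of x^3: x^3 + (21/2)x^2 + (51/4)x + 43/8
image of x^4: x^4 + 14x^3 + (51/2)x^2 + (43/2)x + 113/16
each image's coordinates form column j of the matrix

the matrix is [[1, 7/2, 17/4, 43/8, 113/16]; [0, 1, 7, 51/4, 43/2]; [0, 0, 1, 21/2, 51/2]; [0, 0, 0, 1, 14]; [0, 0, 0, 0, 1]] (rows listed top to bottom)


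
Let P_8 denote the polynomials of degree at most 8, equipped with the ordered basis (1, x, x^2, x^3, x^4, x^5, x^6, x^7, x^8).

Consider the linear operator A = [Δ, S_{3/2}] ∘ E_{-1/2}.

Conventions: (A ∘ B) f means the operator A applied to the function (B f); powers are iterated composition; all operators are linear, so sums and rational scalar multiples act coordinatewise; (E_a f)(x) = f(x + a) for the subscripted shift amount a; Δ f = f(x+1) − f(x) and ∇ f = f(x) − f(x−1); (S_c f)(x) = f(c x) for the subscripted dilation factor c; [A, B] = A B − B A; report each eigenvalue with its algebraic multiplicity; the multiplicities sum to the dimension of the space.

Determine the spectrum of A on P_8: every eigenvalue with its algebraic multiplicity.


image of 1: 0
image of x: 1/2
image of x^2: (3/2)x + 3/4
image of x^3: (27/8)x^2 + (27/8)x + 7/8
image of x^4: (27/4)x^3 + (81/8)x^2 + (21/4)x + 15/16
image of x^5: (405/32)x^4 + (405/16)x^3 + (315/16)x^2 + (225/32)x + 31/32
image of x^6: (729/32)x^5 + (3645/64)x^4 + (945/16)x^3 + (2025/64)x^2 + (279/32)x + 63/64
image of x^7: (5103/128)x^6 + (15309/128)x^5 + (19845/128)x^4 + (14175/128)x^3 + (5859/128)x^2 + (1323/128)x + 127/128
image of x^8: (2187/32)x^7 + (15309/64)x^6 + (11907/32)x^5 + (42525/128)x^4 + (5859/32)x^3 + (3969/64)x^2 + (381/32)x + 255/256
the matrix is upper triangular; its diagonal is (0, 0, 0, 0, 0, 0, 0, 0, 0)
for a triangular matrix the eigenvalues are the diagonal entries, with algebraic multiplicity their repetition count

λ = 0 (multiplicity 9)


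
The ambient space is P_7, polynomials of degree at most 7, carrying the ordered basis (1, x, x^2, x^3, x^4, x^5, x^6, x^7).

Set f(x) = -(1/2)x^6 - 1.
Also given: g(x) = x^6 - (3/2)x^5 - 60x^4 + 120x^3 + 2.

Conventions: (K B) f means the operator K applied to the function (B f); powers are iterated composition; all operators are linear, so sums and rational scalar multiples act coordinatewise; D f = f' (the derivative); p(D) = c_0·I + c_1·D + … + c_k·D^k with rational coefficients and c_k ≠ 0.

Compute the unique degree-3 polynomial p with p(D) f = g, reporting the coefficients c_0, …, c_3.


D^0 f = -(1/2)x^6 - 1
D^1 f = -3x^5
D^2 f = -15x^4
D^3 f = -60x^3
matching coefficients of g against c_0 f + c_1 Df + … from the top degree down determines the c_i
solution: c_0 = -2, c_1 = 1/2, c_2 = 4, c_3 = -2

c_0 = -2, c_1 = 1/2, c_2 = 4, c_3 = -2


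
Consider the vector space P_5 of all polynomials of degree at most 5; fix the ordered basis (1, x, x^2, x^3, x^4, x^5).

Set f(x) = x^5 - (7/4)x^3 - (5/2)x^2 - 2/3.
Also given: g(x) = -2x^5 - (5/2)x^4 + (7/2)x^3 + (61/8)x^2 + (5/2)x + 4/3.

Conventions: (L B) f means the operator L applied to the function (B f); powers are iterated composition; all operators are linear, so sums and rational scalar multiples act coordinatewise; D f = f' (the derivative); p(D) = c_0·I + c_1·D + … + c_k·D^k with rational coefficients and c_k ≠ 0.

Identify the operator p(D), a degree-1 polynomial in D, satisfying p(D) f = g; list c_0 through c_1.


D^0 f = x^5 - (7/4)x^3 - (5/2)x^2 - 2/3
D^1 f = 5x^4 - (21/4)x^2 - 5x
matching coefficients of g against c_0 f + c_1 Df + … from the top degree down determines the c_i
solution: c_0 = -2, c_1 = -1/2

c_0 = -2, c_1 = -1/2


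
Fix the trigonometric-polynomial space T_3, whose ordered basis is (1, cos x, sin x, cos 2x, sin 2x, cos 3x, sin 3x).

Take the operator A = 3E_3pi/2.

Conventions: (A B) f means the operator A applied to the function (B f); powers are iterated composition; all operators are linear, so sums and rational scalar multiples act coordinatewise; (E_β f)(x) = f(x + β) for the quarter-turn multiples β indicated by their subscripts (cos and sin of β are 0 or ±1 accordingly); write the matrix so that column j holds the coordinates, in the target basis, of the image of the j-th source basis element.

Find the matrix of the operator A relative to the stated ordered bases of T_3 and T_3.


image of 1: 3
image of cos x: 3sin x
image of sin x: -3cos x
image of cos 2x: -3cos 2x
image of sin 2x: -3sin 2x
image of cos 3x: -3sin 3x
image of sin 3x: 3cos 3x
each image's coordinates form column j of the matrix

the matrix is [[3, 0, 0, 0, 0, 0, 0]; [0, 0, -3, 0, 0, 0, 0]; [0, 3, 0, 0, 0, 0, 0]; [0, 0, 0, -3, 0, 0, 0]; [0, 0, 0, 0, -3, 0, 0]; [0, 0, 0, 0, 0, 0, 3]; [0, 0, 0, 0, 0, -3, 0]] (rows listed top to bottom)


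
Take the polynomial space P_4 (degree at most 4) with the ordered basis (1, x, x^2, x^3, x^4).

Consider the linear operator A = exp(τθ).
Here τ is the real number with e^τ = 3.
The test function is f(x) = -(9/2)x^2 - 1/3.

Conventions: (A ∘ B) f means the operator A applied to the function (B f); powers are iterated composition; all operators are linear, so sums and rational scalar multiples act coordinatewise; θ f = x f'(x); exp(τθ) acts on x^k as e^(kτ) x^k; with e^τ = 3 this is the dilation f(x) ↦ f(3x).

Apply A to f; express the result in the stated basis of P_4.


the image equals g(x) = -(81/2)x^2 - 1/3

exp(τθ) x^k = e^(kτ) x^k; with e^τ = 3 this sends x^k to 3^k x^k
x^2 ↦ 9 x^2
applying this coordinatewise to f: exp(τθ) f = -(81/2)x^2 - 1/3


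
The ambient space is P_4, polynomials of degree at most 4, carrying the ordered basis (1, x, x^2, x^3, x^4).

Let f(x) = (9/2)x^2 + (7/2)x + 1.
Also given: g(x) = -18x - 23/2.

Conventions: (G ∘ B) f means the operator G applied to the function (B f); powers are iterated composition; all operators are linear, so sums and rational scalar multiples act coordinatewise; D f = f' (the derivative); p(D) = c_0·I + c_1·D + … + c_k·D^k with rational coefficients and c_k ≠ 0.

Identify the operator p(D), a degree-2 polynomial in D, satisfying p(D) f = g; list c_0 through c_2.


p(D) = -2·D − (1/2)·D^2, i.e. c_0 = 0, c_1 = -2, c_2 = -1/2

D^0 f = (9/2)x^2 + (7/2)x + 1
D^1 f = 9x + 7/2
D^2 f = 9
matching coefficients of g against c_0 f + c_1 Df + … from the top degree down determines the c_i
solution: c_0 = 0, c_1 = -2, c_2 = -1/2


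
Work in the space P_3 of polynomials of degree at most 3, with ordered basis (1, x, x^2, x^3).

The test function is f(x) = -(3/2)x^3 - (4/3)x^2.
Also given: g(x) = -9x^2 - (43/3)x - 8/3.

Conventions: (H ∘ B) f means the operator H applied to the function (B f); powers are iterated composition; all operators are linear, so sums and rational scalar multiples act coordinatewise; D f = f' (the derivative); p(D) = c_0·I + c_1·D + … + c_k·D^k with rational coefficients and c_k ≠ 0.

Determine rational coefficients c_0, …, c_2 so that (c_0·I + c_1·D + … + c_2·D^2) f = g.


c_0 = 0, c_1 = 2, c_2 = 1

D^0 f = -(3/2)x^3 - (4/3)x^2
D^1 f = -(9/2)x^2 - (8/3)x
D^2 f = -9x - 8/3
matching coefficients of g against c_0 f + c_1 Df + … from the top degree down determines the c_i
solution: c_0 = 0, c_1 = 2, c_2 = 1


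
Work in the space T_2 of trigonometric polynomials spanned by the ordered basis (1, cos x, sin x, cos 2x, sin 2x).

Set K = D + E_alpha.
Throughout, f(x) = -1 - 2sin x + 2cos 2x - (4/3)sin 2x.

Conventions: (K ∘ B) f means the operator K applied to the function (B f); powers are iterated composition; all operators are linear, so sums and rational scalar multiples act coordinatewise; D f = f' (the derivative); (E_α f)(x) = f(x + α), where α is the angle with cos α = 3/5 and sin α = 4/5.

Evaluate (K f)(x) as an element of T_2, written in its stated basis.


the image equals g(x) = -1 - (18/5)cos x - (6/5)sin x - (338/75)cos 2x - (416/75)sin 2x

D f = -2cos x - (8/3)cos 2x - 4sin 2x
E_alpha f = -1 - (8/5)cos x - (6/5)sin x - (46/25)cos 2x - (116/75)sin 2x
(D + E_alpha) f = -1 - (18/5)cos x - (6/5)sin x - (338/75)cos 2x - (416/75)sin 2x


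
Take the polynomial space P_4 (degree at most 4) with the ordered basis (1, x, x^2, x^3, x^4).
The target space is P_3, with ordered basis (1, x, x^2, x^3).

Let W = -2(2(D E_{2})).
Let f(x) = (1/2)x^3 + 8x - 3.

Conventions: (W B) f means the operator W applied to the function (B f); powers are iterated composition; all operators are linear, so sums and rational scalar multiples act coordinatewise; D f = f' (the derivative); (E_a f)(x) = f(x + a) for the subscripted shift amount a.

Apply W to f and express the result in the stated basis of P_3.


the image equals g(x) = -6x^2 - 24x - 56

E_{2} f = (1/2)x^3 + 3x^2 + 14x + 17
D E_{2} f = (3/2)x^2 + 6x + 14
(2(D E_{2})) f = 3x^2 + 12x + 28
(-2(2(D E_{2}))) f = -6x^2 - 24x - 56


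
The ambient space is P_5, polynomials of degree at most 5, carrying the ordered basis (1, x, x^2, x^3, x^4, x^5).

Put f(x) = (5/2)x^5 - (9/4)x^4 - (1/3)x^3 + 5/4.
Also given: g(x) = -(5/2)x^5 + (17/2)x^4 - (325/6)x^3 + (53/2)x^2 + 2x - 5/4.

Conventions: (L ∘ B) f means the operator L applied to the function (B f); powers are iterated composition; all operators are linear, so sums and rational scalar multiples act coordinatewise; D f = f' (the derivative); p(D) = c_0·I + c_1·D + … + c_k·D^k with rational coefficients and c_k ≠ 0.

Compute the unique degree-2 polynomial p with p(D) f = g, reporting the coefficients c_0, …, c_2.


D^0 f = (5/2)x^5 - (9/4)x^4 - (1/3)x^3 + 5/4
D^1 f = (25/2)x^4 - 9x^3 - x^2
D^2 f = 50x^3 - 27x^2 - 2x
matching coefficients of g against c_0 f + c_1 Df + … from the top degree down determines the c_i
solution: c_0 = -1, c_1 = 1/2, c_2 = -1

p(D) = -I + (1/2)·D − D^2, i.e. c_0 = -1, c_1 = 1/2, c_2 = -1


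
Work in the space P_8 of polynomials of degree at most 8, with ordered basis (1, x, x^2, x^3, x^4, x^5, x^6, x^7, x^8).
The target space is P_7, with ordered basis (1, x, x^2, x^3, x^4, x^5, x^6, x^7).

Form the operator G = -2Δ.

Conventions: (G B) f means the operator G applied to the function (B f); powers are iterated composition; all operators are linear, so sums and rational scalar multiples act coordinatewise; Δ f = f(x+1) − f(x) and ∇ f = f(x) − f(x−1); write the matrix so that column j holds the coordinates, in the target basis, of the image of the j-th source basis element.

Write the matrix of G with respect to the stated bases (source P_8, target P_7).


the matrix is [[0, -2, -2, -2, -2, -2, -2, -2, -2]; [0, 0, -4, -6, -8, -10, -12, -14, -16]; [0, 0, 0, -6, -12, -20, -30, -42, -56]; [0, 0, 0, 0, -8, -20, -40, -70, -112]; [0, 0, 0, 0, 0, -10, -30, -70, -140]; [0, 0, 0, 0, 0, 0, -12, -42, -112]; [0, 0, 0, 0, 0, 0, 0, -14, -56]; [0, 0, 0, 0, 0, 0, 0, 0, -16]] (rows listed top to bottom)

image of 1: 0
image of x: -2
image of x^2: -4x - 2
image of x^3: -6x^2 - 6x - 2
image of x^4: -8x^3 - 12x^2 - 8x - 2
image of x^5: -10x^4 - 20x^3 - 20x^2 - 10x - 2
image of x^6: -12x^5 - 30x^4 - 40x^3 - 30x^2 - 12x - 2
image of x^7: -14x^6 - 42x^5 - 70x^4 - 70x^3 - 42x^2 - 14x - 2
image of x^8: -16x^7 - 56x^6 - 112x^5 - 140x^4 - 112x^3 - 56x^2 - 16x - 2
each image's coordinates form column j of the matrix


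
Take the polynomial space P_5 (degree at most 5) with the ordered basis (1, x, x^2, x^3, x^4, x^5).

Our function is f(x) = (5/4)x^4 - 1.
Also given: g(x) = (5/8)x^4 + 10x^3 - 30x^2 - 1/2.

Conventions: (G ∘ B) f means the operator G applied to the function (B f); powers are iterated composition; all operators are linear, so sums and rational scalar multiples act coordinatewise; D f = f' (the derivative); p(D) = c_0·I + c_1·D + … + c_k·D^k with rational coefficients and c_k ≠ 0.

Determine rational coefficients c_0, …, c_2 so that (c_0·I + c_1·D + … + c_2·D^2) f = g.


c_0 = 1/2, c_1 = 2, c_2 = -2

D^0 f = (5/4)x^4 - 1
D^1 f = 5x^3
D^2 f = 15x^2
matching coefficients of g against c_0 f + c_1 Df + … from the top degree down determines the c_i
solution: c_0 = 1/2, c_1 = 2, c_2 = -2


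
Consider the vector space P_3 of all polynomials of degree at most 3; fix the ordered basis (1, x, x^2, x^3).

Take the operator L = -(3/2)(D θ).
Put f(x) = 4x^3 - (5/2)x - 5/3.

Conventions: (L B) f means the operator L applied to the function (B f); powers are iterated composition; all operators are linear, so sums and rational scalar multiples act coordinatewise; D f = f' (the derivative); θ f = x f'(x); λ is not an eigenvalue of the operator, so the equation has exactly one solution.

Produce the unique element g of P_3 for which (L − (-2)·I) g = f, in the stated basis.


the result is g(x) = 2x^3 + (27/2)x^2 + (157/4)x + 1373/48

write g with unknown coordinates in the stated basis and equate coefficients in (L − (-2)·I) g = f
solving from the highest basis element down gives g = 2x^3 + (27/2)x^2 + (157/4)x + 1373/48
check: L g = -27x^2 - 81x - 471/8
so L g − (-2)·g = 4x^3 - (5/2)x - 5/3 = f ✓


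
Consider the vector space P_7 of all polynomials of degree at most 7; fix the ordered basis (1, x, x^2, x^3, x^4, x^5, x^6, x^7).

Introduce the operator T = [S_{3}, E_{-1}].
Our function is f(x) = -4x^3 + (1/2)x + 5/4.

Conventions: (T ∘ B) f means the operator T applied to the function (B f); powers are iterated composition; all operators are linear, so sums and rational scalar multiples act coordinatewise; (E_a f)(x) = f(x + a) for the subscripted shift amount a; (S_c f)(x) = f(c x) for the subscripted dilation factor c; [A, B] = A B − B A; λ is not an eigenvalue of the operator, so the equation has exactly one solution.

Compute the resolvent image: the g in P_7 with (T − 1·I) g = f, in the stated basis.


write g with unknown coordinates in the stated basis and equate coefficients in (T − 1·I) g = f
solving from the highest basis element down gives g = 4x^3 + 216x^2 + (4607/2)x + 11927/4
check: T g = 216x^2 + 2304x + 2983
so T g − 1·g = -4x^3 + (1/2)x + 5/4 = f ✓

g(x) = 4x^3 + 216x^2 + (4607/2)x + 11927/4


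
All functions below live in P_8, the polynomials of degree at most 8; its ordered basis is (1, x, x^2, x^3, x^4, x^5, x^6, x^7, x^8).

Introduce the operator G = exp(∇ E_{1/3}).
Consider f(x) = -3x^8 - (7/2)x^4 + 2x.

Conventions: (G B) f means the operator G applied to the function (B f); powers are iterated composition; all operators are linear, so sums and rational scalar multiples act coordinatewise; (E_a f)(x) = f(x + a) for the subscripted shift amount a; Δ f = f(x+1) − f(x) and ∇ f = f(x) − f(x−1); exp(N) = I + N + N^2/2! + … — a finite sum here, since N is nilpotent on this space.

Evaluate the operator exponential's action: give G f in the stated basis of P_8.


the result is g(x) = -3x^8 - 24x^7 - 56x^6 - 56x^5 - (1883/18)x^4 - (3850/27)x^3 - (1358/27)x^2 - (6320/243)x - 12445/1458

order-1 term: -24x^7 + 28x^6 - 56x^5 + (350/9)x^4 - (994/27)x^3 + (385/27)x^2 - (1478/243)x + 4031/1458
order-2 term: -84x^6 + 168x^5 - 350x^4 + (3080/9)x^3 - (2345/9)x^2 + (2786/27)x - 10145/486
order-3 term: -168x^5 + 420x^4 - 840x^3 + 840x^2 - 518x + 133
order-4 term: -210x^4 + 560x^3 - 980x^2 + (7280/9)x - 15911/54
order-5 term: -168x^3 + 420x^2 - 560x + 2450/9
order-6 term: -84x^2 + 168x - 126
order-7 term: -24x + 28
order-8 term: -3
the series for exp(∇ E_{1/3}) f terminates at order 8
exp(∇ E_{1/3}) f = -3x^8 - 24x^7 - 56x^6 - 56x^5 - (1883/18)x^4 - (3850/27)x^3 - (1358/27)x^2 - (6320/243)x - 12445/1458


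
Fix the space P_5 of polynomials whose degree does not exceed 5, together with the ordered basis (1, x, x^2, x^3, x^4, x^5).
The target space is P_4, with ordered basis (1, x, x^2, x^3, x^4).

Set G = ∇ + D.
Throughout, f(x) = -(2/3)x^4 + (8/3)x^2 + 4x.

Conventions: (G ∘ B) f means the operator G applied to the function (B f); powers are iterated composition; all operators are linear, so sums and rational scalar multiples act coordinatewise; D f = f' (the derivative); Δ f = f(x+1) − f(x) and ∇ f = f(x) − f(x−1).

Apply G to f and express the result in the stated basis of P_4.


∇ f = -(8/3)x^3 + 4x^2 + (8/3)x + 2
D f = -(8/3)x^3 + (16/3)x + 4
(∇ + D) f = -(16/3)x^3 + 4x^2 + 8x + 6

g(x) = -(16/3)x^3 + 4x^2 + 8x + 6


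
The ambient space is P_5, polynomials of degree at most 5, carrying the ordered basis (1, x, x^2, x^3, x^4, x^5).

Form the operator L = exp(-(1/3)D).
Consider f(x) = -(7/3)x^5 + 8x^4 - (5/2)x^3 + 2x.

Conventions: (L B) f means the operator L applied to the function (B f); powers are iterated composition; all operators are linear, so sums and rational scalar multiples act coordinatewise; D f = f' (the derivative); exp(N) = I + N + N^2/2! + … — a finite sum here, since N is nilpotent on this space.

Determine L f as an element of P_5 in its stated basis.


order-1 term: (35/9)x^4 - (32/3)x^3 + (5/2)x^2 - 2/3
order-2 term: -(70/27)x^3 + (16/3)x^2 - (5/6)x
order-3 term: (70/81)x^2 - (32/27)x + 5/54
order-4 term: -(35/243)x + 8/81
order-5 term: 7/729
the series for exp(-(1/3)D) f terminates at order 5
exp(-(1/3)D) f = -(7/3)x^5 + (107/9)x^4 - (851/54)x^3 + (1409/162)x^2 - (79/486)x - 679/1458

the image equals g(x) = -(7/3)x^5 + (107/9)x^4 - (851/54)x^3 + (1409/162)x^2 - (79/486)x - 679/1458


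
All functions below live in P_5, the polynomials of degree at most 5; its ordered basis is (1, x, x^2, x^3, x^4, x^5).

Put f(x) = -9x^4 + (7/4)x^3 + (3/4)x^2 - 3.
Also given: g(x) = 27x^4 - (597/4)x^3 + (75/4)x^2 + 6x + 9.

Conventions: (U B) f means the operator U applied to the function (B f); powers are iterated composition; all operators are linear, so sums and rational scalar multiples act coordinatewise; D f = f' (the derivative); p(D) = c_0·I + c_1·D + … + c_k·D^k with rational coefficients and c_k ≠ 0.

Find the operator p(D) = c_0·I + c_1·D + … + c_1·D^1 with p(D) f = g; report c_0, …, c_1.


D^0 f = -9x^4 + (7/4)x^3 + (3/4)x^2 - 3
D^1 f = -36x^3 + (21/4)x^2 + (3/2)x
matching coefficients of g against c_0 f + c_1 Df + … from the top degree down determines the c_i
solution: c_0 = -3, c_1 = 4

c_0 = -3, c_1 = 4
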